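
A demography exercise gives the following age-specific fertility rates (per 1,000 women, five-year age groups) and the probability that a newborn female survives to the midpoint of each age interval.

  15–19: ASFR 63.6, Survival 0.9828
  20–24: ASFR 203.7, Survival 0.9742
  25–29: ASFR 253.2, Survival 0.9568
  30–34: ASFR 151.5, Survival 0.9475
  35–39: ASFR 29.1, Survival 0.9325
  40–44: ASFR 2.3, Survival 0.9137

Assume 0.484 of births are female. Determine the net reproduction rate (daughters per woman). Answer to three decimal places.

Proportion female at birth = 0.484.
Survival-weighted fertility by age (5·fₓ·Sₓ):
  15–19: 5 × 63.6/1000 × 0.9828 = 0.31253
  20–24: 5 × 203.7/1000 × 0.9742 = 0.99222
  25–29: 5 × 253.2/1000 × 0.9568 = 1.21131
  30–34: 5 × 151.5/1000 × 0.9475 = 0.71773
  35–39: 5 × 29.1/1000 × 0.9325 = 0.13568
  40–44: 5 × 2.3/1000 × 0.9137 = 0.01051
Sum = 3.37998
NRR = 0.484 × 3.37998 = 1.63591
NRR > 1, so each generation more than replaces itself.

1.636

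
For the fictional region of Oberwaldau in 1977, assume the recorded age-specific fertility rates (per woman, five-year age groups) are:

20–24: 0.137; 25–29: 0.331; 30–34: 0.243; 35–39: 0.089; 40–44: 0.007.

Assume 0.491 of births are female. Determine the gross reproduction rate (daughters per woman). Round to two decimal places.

1.98

Proportion female at birth = 0.491.
Sum of ASFRs = 0.137 + 0.331 + 0.243 + 0.089 + 0.007 = 0.807
TFR = 5 × 0.807 = 4.035
GRR = 0.491 × 4.035 = 1.98119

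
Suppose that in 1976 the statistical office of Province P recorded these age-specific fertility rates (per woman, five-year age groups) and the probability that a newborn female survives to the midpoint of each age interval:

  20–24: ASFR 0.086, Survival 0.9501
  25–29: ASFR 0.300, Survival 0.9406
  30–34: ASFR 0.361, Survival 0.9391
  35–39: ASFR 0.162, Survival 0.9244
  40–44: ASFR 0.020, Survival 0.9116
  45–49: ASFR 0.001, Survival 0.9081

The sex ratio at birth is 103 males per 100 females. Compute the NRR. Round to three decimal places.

Proportion female at birth = 100 / (100 + 103) = 0.49261.
Weighting each age-specific rate by interval width and survival:
  20–24: 5 × 0.086 × 0.9501 = 0.40854
  25–29: 5 × 0.300 × 0.9406 = 1.41090
  30–34: 5 × 0.361 × 0.9391 = 1.69508
  35–39: 5 × 0.162 × 0.9244 = 0.74876
  40–44: 5 × 0.020 × 0.9116 = 0.09116
  45–49: 5 × 0.001 × 0.9081 = 0.00454
Sum = 4.35898
NRR = 0.49261 × 4.35898 = 2.14728
NRR > 1, so each generation more than replaces itself.

2.147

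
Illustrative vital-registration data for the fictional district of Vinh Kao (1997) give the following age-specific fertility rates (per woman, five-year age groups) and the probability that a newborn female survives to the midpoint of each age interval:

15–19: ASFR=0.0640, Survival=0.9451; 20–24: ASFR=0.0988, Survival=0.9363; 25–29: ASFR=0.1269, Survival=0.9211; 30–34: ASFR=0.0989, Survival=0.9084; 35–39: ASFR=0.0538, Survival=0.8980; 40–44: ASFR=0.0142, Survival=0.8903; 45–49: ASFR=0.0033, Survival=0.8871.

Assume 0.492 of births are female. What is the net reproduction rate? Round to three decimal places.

1.042

Proportion female at birth = 0.492.
Each age group contributes 5 × ASFR × survival:
  15–19: 5 × 0.0640 × 0.9451 = 0.30243
  20–24: 5 × 0.0988 × 0.9363 = 0.46253
  25–29: 5 × 0.1269 × 0.9211 = 0.58444
  30–34: 5 × 0.0989 × 0.9084 = 0.44920
  35–39: 5 × 0.0538 × 0.8980 = 0.24156
  40–44: 5 × 0.0142 × 0.8903 = 0.06321
  45–49: 5 × 0.0033 × 0.8871 = 0.01464
Sum = 2.11801
NRR = 0.492 × 2.11801 = 1.04206
With NRR above 1 the population is above replacement fertility.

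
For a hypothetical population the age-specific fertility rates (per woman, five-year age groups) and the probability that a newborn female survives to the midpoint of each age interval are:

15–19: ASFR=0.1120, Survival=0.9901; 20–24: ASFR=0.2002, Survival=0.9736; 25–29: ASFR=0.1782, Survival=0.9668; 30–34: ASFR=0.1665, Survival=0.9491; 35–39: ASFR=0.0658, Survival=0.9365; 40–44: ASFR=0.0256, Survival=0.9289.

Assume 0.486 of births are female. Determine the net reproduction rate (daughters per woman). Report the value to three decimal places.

1.753

Proportion female at birth = 0.486.
Survival-weighted fertility by age (5·fₓ·Sₓ):
  15–19: 5 × 0.1120 × 0.9901 = 0.55446
  20–24: 5 × 0.2002 × 0.9736 = 0.97457
  25–29: 5 × 0.1782 × 0.9668 = 0.86142
  30–34: 5 × 0.1665 × 0.9491 = 0.79013
  35–39: 5 × 0.0658 × 0.9365 = 0.30811
  40–44: 5 × 0.0256 × 0.9289 = 0.11890
Sum = 3.60759
NRR = 0.486 × 3.60759 = 1.75329
NRR > 1, so each generation more than replaces itself.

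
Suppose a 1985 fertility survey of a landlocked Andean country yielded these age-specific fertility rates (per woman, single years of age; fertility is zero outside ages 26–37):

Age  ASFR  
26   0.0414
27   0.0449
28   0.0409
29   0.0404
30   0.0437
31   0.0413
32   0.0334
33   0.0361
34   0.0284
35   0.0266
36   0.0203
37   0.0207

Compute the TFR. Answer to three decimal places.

0.418

Sum of ASFRs = 0.0414 + 0.0449 + 0.0409 + 0.0404 + 0.0437 + 0.0413 + 0.0334 + 0.0361 + 0.0284 + 0.0266 + 0.0203 + 0.0207 = 0.4181
TFR = 0.4181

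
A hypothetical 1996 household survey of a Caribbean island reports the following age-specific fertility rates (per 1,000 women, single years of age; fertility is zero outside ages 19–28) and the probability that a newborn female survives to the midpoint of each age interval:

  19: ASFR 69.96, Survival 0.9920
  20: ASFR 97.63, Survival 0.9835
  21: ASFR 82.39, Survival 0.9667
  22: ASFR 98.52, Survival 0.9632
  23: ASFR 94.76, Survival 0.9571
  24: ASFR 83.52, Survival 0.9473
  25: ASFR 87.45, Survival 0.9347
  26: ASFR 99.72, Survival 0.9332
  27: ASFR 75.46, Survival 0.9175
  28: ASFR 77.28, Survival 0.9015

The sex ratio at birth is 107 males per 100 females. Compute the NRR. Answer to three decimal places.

0.398

Proportion female at birth = 100 / (100 + 107) = 0.48309.
Per-age-group product (1 × ASFR × survival probability):
  19: 1 × 69.96/1000 × 0.9920 = 0.06940
  20: 1 × 97.63/1000 × 0.9835 = 0.09602
  21: 1 × 82.39/1000 × 0.9667 = 0.07965
  22: 1 × 98.52/1000 × 0.9632 = 0.09489
  23: 1 × 94.76/1000 × 0.9571 = 0.09069
  24: 1 × 83.52/1000 × 0.9473 = 0.07912
  25: 1 × 87.45/1000 × 0.9347 = 0.08174
  26: 1 × 99.72/1000 × 0.9332 = 0.09306
  27: 1 × 75.46/1000 × 0.9175 = 0.06923
  28: 1 × 77.28/1000 × 0.9015 = 0.06967
Sum = 0.82347
NRR = 0.48309 × 0.82347 = 0.39781
NRR < 1, so the cohort does not fully replace itself.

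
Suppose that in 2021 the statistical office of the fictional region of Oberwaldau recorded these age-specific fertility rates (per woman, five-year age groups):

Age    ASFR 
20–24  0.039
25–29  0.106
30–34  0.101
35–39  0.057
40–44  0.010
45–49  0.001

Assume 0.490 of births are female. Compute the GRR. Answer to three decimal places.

0.769

Proportion female at birth = 0.490.
Sum of ASFRs = 0.039 + 0.106 + 0.101 + 0.057 + 0.010 + 0.001 = 0.314
TFR = 5 × 0.314 = 1.57
GRR = 0.490 × 1.57 = 0.76930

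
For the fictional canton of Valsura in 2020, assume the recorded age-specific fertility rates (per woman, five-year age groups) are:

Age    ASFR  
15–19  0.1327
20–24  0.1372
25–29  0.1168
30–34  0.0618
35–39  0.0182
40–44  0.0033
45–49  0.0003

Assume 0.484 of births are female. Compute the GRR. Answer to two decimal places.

Proportion female at birth = 0.484.
Sum of ASFRs = 0.1327 + 0.1372 + 0.1168 + 0.0618 + 0.0182 + 0.0033 + 0.0003 = 0.4703
TFR = 5 × 0.4703 = 2.3515
GRR = 0.484 × 2.3515 = 1.13813

1.14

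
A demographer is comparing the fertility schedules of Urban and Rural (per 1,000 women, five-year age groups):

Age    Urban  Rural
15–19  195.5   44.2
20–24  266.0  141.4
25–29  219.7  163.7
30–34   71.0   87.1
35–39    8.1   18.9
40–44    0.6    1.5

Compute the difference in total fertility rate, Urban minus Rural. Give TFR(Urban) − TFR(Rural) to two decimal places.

1.52

Urban:
  Sum of ASFRs = 195.5 + 266.0 + 219.7 + 71.0 + 8.1 + 0.6 = 760.9
  TFR = 5 × 760.9 / 1000 = 3.8045
Rural:
  Sum of ASFRs = 44.2 + 141.4 + 163.7 + 87.1 + 18.9 + 1.5 = 456.8
  TFR = 5 × 456.8 / 1000 = 2.284
Difference = 3.8045 − 2.284 = 1.5205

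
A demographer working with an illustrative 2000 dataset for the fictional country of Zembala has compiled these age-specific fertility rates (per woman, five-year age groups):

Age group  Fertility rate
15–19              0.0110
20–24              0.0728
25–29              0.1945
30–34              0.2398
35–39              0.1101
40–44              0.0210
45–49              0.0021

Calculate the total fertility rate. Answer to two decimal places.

Sum of ASFRs = 0.0110 + 0.0728 + 0.1945 + 0.2398 + 0.1101 + 0.0210 + 0.0021 = 0.6513
TFR = 5 × 0.6513 = 3.2565

3.26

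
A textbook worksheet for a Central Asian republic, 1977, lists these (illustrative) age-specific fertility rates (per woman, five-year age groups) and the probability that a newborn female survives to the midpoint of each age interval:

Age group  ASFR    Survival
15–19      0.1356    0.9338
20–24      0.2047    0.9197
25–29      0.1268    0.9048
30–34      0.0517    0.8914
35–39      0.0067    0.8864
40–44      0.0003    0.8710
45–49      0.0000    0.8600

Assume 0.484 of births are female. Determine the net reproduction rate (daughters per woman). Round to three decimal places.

1.166

Proportion female at birth = 0.484.
Each age group contributes 5 × ASFR × survival:
  15–19: 5 × 0.1356 × 0.9338 = 0.63312
  20–24: 5 × 0.2047 × 0.9197 = 0.94131
  25–29: 5 × 0.1268 × 0.9048 = 0.57364
  30–34: 5 × 0.0517 × 0.8914 = 0.23043
  35–39: 5 × 0.0067 × 0.8864 = 0.02969
  40–44: 5 × 0.0003 × 0.8710 = 0.00131
  45–49: 5 × 0.0000 × 0.8600 = 0.00000
Sum = 2.40950
NRR = 0.484 × 2.40950 = 1.16620
An NRR exceeding 1 indicates intrinsic growth under these rates.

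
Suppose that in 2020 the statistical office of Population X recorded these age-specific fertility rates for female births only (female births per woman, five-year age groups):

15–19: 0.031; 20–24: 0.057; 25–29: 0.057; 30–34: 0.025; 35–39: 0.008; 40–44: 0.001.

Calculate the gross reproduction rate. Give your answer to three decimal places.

Sum of female ASFRs = 0.031 + 0.057 + 0.057 + 0.025 + 0.008 + 0.001 = 0.179
GRR = 5 × 0.179 = 0.895

0.895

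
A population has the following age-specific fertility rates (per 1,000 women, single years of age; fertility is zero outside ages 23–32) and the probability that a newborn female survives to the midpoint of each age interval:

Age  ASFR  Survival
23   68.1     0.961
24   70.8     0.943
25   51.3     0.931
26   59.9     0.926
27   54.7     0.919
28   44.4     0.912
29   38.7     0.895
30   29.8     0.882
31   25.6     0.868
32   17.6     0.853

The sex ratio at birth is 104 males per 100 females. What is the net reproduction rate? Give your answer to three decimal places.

Proportion female at birth = 100 / (100 + 104) = 0.49020.
Survival-weighted fertility by age (1·fₓ·Sₓ):
  23: 1 × 68.1/1000 × 0.961 = 0.06544
  24: 1 × 70.8/1000 × 0.943 = 0.06676
  25: 1 × 51.3/1000 × 0.931 = 0.04776
  26: 1 × 59.9/1000 × 0.926 = 0.05547
  27: 1 × 54.7/1000 × 0.919 = 0.05027
  28: 1 × 44.4/1000 × 0.912 = 0.04049
  29: 1 × 38.7/1000 × 0.895 = 0.03464
  30: 1 × 29.8/1000 × 0.882 = 0.02628
  31: 1 × 25.6/1000 × 0.868 = 0.02222
  32: 1 × 17.6/1000 × 0.853 = 0.01501
Sum = 0.42434
NRR = 0.49020 × 0.42434 = 0.20801

0.208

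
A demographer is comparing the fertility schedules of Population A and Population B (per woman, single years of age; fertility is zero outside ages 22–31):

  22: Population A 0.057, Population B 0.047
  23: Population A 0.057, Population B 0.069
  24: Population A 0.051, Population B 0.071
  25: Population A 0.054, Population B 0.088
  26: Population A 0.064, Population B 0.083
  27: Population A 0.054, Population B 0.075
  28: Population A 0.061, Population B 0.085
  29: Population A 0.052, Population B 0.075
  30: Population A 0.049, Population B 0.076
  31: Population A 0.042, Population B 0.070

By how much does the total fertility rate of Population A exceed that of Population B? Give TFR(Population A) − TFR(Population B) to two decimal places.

Population A:
  Sum of ASFRs = 0.057 + 0.057 + 0.051 + 0.054 + 0.064 + 0.054 + 0.061 + 0.052 + 0.049 + 0.042 = 0.541
  TFR = 0.541
Population B:
  Sum of ASFRs = 0.047 + 0.069 + 0.071 + 0.088 + 0.083 + 0.075 + 0.085 + 0.075 + 0.076 + 0.070 = 0.739
  TFR = 0.739
Difference = 0.541 − 0.739 = -0.198

-0.20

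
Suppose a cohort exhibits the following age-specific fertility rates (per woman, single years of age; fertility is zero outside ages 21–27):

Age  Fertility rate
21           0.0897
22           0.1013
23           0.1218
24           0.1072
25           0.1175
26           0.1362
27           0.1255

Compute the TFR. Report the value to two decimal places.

0.80

Sum of ASFRs = 0.0897 + 0.1013 + 0.1218 + 0.1072 + 0.1175 + 0.1362 + 0.1255 = 0.7992
TFR = 0.7992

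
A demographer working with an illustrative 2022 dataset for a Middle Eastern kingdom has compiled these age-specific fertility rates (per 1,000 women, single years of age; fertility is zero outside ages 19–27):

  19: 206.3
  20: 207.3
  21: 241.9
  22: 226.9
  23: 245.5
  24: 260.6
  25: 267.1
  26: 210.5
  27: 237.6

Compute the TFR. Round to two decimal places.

Sum of ASFRs = 206.3 + 207.3 + 241.9 + 226.9 + 245.5 + 260.6 + 267.1 + 210.5 + 237.6 = 2103.7
TFR = 2103.7 / 1000 = 2.1037

2.10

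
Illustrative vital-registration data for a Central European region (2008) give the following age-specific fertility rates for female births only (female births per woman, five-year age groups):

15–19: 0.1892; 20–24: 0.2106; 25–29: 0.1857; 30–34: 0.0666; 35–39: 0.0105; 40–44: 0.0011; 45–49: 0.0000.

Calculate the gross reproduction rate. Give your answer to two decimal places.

3.32

Sum of female ASFRs = 0.1892 + 0.2106 + 0.1857 + 0.0666 + 0.0105 + 0.0011 + 0.0000 = 0.6637
GRR = 5 × 0.6637 = 3.3185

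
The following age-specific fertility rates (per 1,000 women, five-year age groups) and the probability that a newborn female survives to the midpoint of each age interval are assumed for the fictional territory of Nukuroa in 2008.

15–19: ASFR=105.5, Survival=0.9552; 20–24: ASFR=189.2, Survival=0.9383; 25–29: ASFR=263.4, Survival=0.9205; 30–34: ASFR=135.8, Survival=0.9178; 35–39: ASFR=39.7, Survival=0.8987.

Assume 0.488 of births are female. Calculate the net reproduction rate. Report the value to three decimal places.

Proportion female at birth = 0.488.
Survival-weighted fertility by age (5·fₓ·Sₓ):
  15–19: 5 × 105.5/1000 × 0.9552 = 0.50387
  20–24: 5 × 189.2/1000 × 0.9383 = 0.88763
  25–29: 5 × 263.4/1000 × 0.9205 = 1.21230
  30–34: 5 × 135.8/1000 × 0.9178 = 0.62319
  35–39: 5 × 39.7/1000 × 0.8987 = 0.17839
Sum = 3.40538
NRR = 0.488 × 3.40538 = 1.66183

1.662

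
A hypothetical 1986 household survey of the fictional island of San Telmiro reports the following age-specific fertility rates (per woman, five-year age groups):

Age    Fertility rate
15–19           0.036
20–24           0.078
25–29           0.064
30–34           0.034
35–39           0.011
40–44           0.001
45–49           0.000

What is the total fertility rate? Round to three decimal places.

1.120

Sum of ASFRs = 0.036 + 0.078 + 0.064 + 0.034 + 0.011 + 0.001 + 0.000 = 0.224
TFR = 5 × 0.224 = 1.12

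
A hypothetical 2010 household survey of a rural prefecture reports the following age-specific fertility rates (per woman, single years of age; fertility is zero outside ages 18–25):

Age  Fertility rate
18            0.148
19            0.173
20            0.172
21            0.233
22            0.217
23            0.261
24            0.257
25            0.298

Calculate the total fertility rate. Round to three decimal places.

Sum of ASFRs = 0.148 + 0.173 + 0.172 + 0.233 + 0.217 + 0.261 + 0.257 + 0.298 = 1.759
TFR = 1.759

1.759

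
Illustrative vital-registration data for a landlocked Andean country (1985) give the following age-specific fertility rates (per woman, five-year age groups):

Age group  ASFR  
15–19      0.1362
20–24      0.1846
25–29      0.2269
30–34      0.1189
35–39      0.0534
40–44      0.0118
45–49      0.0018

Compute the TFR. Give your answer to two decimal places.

3.67

Sum of ASFRs = 0.1362 + 0.1846 + 0.2269 + 0.1189 + 0.0534 + 0.0118 + 0.0018 = 0.7336
TFR = 5 × 0.7336 = 3.668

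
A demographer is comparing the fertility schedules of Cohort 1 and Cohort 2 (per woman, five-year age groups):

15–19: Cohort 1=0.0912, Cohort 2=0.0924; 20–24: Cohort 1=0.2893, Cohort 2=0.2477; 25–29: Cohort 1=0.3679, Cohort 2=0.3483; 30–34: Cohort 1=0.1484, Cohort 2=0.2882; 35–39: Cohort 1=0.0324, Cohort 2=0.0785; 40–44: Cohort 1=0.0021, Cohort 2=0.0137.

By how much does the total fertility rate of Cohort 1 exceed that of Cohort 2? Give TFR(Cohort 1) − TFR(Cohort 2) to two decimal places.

-0.69

Cohort 1:
  Sum of ASFRs = 0.0912 + 0.2893 + 0.3679 + 0.1484 + 0.0324 + 0.0021 = 0.9313
  TFR = 5 × 0.9313 = 4.6565
Cohort 2:
  Sum of ASFRs = 0.0924 + 0.2477 + 0.3483 + 0.2882 + 0.0785 + 0.0137 = 1.0688
  TFR = 5 × 1.0688 = 5.344
Difference = 4.6565 − 5.344 = -0.6875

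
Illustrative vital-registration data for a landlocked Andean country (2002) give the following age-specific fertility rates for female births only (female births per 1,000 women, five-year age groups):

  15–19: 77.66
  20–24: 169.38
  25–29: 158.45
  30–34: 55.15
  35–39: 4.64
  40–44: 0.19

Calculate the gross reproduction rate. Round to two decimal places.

2.33

Sum of female ASFRs = 77.66 + 169.38 + 158.45 + 55.15 + 4.64 + 0.19 = 465.47
GRR = 5 × 465.47 / 1000 = 2.32735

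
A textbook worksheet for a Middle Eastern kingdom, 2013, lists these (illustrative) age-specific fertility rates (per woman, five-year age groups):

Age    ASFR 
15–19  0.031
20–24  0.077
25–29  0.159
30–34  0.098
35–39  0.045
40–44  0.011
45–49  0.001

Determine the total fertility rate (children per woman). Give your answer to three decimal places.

Sum of ASFRs = 0.031 + 0.077 + 0.159 + 0.098 + 0.045 + 0.011 + 0.001 = 0.422
TFR = 5 × 0.422 = 2.11

2.110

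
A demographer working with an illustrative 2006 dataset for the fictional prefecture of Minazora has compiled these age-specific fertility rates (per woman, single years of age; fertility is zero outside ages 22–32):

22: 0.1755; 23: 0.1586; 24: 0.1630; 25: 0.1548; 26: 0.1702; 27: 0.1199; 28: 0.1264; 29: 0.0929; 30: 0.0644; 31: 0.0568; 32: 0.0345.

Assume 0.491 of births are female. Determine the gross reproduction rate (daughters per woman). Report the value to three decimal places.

0.647

Proportion female at birth = 0.491.
Sum of ASFRs = 0.1755 + 0.1586 + 0.1630 + 0.1548 + 0.1702 + 0.1199 + 0.1264 + 0.0929 + 0.0644 + 0.0568 + 0.0345 = 1.3170
TFR = 1.317
GRR = 0.491 × 1.317 = 0.64665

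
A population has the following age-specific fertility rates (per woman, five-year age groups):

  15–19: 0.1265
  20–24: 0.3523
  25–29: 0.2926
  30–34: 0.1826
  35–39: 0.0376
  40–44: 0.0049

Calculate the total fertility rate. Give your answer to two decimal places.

Sum of ASFRs = 0.1265 + 0.3523 + 0.2926 + 0.1826 + 0.0376 + 0.0049 = 0.9965
TFR = 5 × 0.9965 = 4.9825

4.98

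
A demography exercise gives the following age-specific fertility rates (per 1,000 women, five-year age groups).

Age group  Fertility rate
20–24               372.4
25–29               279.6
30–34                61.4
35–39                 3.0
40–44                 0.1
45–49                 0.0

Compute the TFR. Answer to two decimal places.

Sum of ASFRs = 372.4 + 279.6 + 61.4 + 3.0 + 0.1 + 0.0 = 716.5
TFR = 5 × 716.5 / 1000 = 3.5825

3.58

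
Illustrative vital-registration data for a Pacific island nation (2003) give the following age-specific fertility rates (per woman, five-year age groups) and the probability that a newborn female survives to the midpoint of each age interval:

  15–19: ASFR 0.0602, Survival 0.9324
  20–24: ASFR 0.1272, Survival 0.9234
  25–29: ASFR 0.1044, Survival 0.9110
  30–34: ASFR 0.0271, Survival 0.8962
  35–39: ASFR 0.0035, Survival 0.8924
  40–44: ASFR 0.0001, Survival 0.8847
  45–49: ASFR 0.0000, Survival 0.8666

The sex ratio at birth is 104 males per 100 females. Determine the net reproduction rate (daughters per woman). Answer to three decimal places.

0.726

Proportion female at birth = 100 / (100 + 104) = 0.49020.
Weighting each age-specific rate by interval width and survival:
  15–19: 5 × 0.0602 × 0.9324 = 0.28065
  20–24: 5 × 0.1272 × 0.9234 = 0.58728
  25–29: 5 × 0.1044 × 0.9110 = 0.47554
  30–34: 5 × 0.0271 × 0.8962 = 0.12144
  35–39: 5 × 0.0035 × 0.8924 = 0.01562
  40–44: 5 × 0.0001 × 0.8847 = 0.00044
  45–49: 5 × 0.0000 × 0.8666 = 0.00000
Sum = 1.48097
NRR = 0.49020 × 1.48097 = 0.72597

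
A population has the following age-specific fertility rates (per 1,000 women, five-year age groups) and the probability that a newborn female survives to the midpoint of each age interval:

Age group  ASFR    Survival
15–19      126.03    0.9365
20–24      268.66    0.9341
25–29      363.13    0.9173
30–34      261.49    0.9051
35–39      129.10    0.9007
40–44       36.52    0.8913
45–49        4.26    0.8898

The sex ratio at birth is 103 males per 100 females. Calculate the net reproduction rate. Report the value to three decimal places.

2.688

Proportion female at birth = 100 / (100 + 103) = 0.49261.
Survival-weighted fertility by age (5·fₓ·Sₓ):
  15–19: 5 × 126.03/1000 × 0.9365 = 0.59014
  20–24: 5 × 268.66/1000 × 0.9341 = 1.25478
  25–29: 5 × 363.13/1000 × 0.9173 = 1.66550
  30–34: 5 × 261.49/1000 × 0.9051 = 1.18337
  35–39: 5 × 129.10/1000 × 0.9007 = 0.58140
  40–44: 5 × 36.52/1000 × 0.8913 = 0.16275
  45–49: 5 × 4.26/1000 × 0.8898 = 0.01895
Sum = 5.45689
NRR = 0.49261 × 5.45689 = 2.68812
With NRR above 1 the population is above replacement fertility.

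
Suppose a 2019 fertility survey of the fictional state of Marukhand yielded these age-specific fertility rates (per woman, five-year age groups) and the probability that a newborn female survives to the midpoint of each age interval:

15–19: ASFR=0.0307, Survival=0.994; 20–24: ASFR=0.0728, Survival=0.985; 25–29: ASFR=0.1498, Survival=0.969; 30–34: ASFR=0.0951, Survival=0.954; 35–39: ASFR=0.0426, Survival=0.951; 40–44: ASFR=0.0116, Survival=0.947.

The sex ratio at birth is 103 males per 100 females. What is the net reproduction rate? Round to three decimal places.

Proportion female at birth = 100 / (100 + 103) = 0.49261.
Survival-weighted fertility by age (5·fₓ·Sₓ):
  15–19: 5 × 0.0307 × 0.994 = 0.15258
  20–24: 5 × 0.0728 × 0.985 = 0.35854
  25–29: 5 × 0.1498 × 0.969 = 0.72578
  30–34: 5 × 0.0951 × 0.954 = 0.45363
  35–39: 5 × 0.0426 × 0.951 = 0.20256
  40–44: 5 × 0.0116 × 0.947 = 0.05493
Sum = 1.94802
NRR = 0.49261 × 1.94802 = 0.95961
NRR < 1, so the cohort does not fully replace itself.

0.960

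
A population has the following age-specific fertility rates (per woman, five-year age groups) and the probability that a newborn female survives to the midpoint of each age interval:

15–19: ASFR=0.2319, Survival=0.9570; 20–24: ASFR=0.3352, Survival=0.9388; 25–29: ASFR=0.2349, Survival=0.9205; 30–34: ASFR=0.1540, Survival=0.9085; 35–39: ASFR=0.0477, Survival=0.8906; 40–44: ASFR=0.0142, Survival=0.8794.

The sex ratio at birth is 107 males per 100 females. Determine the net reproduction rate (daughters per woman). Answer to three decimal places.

Proportion female at birth = 100 / (100 + 107) = 0.48309.
Per-age-group product (5 × ASFR × survival probability):
  15–19: 5 × 0.2319 × 0.9570 = 1.10964
  20–24: 5 × 0.3352 × 0.9388 = 1.57343
  25–29: 5 × 0.2349 × 0.9205 = 1.08113
  30–34: 5 × 0.1540 × 0.9085 = 0.69955
  35–39: 5 × 0.0477 × 0.8906 = 0.21241
  40–44: 5 × 0.0142 × 0.8794 = 0.06244
Sum = 4.73860
NRR = 0.48309 × 4.73860 = 2.28917
With NRR above 1 the population is above replacement fertility.

2.289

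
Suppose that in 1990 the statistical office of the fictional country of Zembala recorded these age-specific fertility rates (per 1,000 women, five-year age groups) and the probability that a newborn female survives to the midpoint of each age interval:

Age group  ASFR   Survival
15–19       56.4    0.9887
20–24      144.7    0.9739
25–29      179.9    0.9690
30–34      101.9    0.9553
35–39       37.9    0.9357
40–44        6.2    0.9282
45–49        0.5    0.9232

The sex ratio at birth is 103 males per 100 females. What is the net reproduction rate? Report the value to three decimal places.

Proportion female at birth = 100 / (100 + 103) = 0.49261.
Each age group contributes 5 × ASFR × survival:
  15–19: 5 × 56.4/1000 × 0.9887 = 0.27881
  20–24: 5 × 144.7/1000 × 0.9739 = 0.70462
  25–29: 5 × 179.9/1000 × 0.9690 = 0.87162
  30–34: 5 × 101.9/1000 × 0.9553 = 0.48673
  35–39: 5 × 37.9/1000 × 0.9357 = 0.17732
  40–44: 5 × 6.2/1000 × 0.9282 = 0.02877
  45–49: 5 × 0.5/1000 × 0.9232 = 0.00231
Sum = 2.55018
NRR = 0.49261 × 2.55018 = 1.25624

1.256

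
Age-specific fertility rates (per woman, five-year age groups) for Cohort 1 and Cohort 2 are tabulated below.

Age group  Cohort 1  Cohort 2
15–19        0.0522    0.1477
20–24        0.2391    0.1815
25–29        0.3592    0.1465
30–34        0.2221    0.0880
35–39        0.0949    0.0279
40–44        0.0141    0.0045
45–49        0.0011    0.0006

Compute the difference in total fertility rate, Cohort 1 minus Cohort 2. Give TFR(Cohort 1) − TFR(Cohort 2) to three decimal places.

Cohort 1:
  Sum of ASFRs = 0.0522 + 0.2391 + 0.3592 + 0.2221 + 0.0949 + 0.0141 + 0.0011 = 0.9827
  TFR = 5 × 0.9827 = 4.9135
Cohort 2:
  Sum of ASFRs = 0.1477 + 0.1815 + 0.1465 + 0.0880 + 0.0279 + 0.0045 + 0.0006 = 0.5967
  TFR = 5 × 0.5967 = 2.9835
Difference = 4.9135 − 2.9835 = 1.93

1.930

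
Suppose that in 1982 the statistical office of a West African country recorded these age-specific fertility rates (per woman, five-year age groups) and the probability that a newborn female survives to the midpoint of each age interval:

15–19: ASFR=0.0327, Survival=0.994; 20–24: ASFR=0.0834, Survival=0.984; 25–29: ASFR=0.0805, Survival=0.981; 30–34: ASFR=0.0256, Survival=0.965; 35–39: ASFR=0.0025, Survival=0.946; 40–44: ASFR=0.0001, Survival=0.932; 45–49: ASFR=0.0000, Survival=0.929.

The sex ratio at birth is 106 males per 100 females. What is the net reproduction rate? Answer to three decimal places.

0.536

Proportion female at birth = 100 / (100 + 106) = 0.48544.
Each age group contributes 5 × ASFR × survival:
  15–19: 5 × 0.0327 × 0.994 = 0.16252
  20–24: 5 × 0.0834 × 0.984 = 0.41033
  25–29: 5 × 0.0805 × 0.981 = 0.39485
  30–34: 5 × 0.0256 × 0.965 = 0.12352
  35–39: 5 × 0.0025 × 0.946 = 0.01183
  40–44: 5 × 0.0001 × 0.932 = 0.00047
  45–49: 5 × 0.0000 × 0.929 = 0.00000
Sum = 1.10352
NRR = 0.48544 × 1.10352 = 0.53569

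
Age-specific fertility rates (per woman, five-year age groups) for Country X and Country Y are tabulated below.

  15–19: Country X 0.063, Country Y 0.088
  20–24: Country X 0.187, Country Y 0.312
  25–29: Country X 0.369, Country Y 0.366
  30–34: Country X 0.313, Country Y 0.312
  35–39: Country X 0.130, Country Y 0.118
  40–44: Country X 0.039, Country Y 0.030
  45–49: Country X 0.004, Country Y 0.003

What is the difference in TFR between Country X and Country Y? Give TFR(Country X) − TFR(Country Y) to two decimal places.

Country X:
  Sum of ASFRs = 0.063 + 0.187 + 0.369 + 0.313 + 0.130 + 0.039 + 0.004 = 1.105
  TFR = 5 × 1.105 = 5.525
Country Y:
  Sum of ASFRs = 0.088 + 0.312 + 0.366 + 0.312 + 0.118 + 0.030 + 0.003 = 1.229
  TFR = 5 × 1.229 = 6.145
Difference = 5.525 − 6.145 = -0.62

-0.62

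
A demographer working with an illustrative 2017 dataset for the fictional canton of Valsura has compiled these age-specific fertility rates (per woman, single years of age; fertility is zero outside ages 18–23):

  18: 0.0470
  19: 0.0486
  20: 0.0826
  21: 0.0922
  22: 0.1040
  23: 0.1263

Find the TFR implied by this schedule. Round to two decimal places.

0.50

Sum of ASFRs = 0.0470 + 0.0486 + 0.0826 + 0.0922 + 0.1040 + 0.1263 = 0.5007
TFR = 0.5007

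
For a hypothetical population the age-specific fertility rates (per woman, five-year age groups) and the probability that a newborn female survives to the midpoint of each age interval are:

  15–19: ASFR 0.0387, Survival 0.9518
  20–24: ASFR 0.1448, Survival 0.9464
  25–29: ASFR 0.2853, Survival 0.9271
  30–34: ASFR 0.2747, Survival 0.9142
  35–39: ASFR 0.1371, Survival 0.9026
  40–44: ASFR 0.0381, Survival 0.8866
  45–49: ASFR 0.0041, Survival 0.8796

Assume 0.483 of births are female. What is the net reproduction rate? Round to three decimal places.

2.054

Proportion female at birth = 0.483.
Weighting each age-specific rate by interval width and survival:
  15–19: 5 × 0.0387 × 0.9518 = 0.18417
  20–24: 5 × 0.1448 × 0.9464 = 0.68519
  25–29: 5 × 0.2853 × 0.9271 = 1.32251
  30–34: 5 × 0.2747 × 0.9142 = 1.25565
  35–39: 5 × 0.1371 × 0.9026 = 0.61873
  40–44: 5 × 0.0381 × 0.8866 = 0.16890
  45–49: 5 × 0.0041 × 0.8796 = 0.01803
Sum = 4.25318
NRR = 0.483 × 4.25318 = 2.05429
NRR > 1, so each generation more than replaces itself.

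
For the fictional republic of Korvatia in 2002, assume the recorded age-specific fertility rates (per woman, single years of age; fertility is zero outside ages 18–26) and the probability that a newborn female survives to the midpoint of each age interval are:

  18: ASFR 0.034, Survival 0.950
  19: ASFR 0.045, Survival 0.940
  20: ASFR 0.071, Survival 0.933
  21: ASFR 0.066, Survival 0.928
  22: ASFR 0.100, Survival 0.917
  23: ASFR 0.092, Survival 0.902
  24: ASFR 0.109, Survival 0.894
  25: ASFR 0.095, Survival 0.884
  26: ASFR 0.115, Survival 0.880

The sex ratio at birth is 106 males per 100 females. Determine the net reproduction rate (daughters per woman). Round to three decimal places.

Proportion female at birth = 100 / (100 + 106) = 0.48544.
Per-age-group product (1 × ASFR × survival probability):
  18: 1 × 0.034 × 0.950 = 0.03230
  19: 1 × 0.045 × 0.940 = 0.04230
  20: 1 × 0.071 × 0.933 = 0.06624
  21: 1 × 0.066 × 0.928 = 0.06125
  22: 1 × 0.100 × 0.917 = 0.09170
  23: 1 × 0.092 × 0.902 = 0.08298
  24: 1 × 0.109 × 0.894 = 0.09745
  25: 1 × 0.095 × 0.884 = 0.08398
  26: 1 × 0.115 × 0.880 = 0.10120
Sum = 0.65940
NRR = 0.48544 × 0.65940 = 0.32010

0.320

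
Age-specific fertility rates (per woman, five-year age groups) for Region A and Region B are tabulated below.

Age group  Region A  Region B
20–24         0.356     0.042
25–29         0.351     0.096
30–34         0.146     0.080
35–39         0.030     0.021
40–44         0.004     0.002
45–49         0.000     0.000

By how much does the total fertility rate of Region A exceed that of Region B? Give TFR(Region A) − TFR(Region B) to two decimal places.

3.23

Region A:
  Sum of ASFRs = 0.356 + 0.351 + 0.146 + 0.030 + 0.004 + 0.000 = 0.887
  TFR = 5 × 0.887 = 4.435
Region B:
  Sum of ASFRs = 0.042 + 0.096 + 0.080 + 0.021 + 0.002 + 0.000 = 0.241
  TFR = 5 × 0.241 = 1.205
Difference = 4.435 − 1.205 = 3.23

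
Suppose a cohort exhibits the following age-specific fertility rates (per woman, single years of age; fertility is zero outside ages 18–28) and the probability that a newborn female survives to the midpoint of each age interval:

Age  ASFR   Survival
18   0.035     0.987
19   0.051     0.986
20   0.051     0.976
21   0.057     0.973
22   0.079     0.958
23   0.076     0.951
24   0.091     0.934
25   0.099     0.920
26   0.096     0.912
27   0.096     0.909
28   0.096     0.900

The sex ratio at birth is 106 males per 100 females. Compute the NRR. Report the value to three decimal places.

Proportion female at birth = 100 / (100 + 106) = 0.48544.
Weighting each age-specific rate by interval width and survival:
  18: 1 × 0.035 × 0.987 = 0.03455
  19: 1 × 0.051 × 0.986 = 0.05029
  20: 1 × 0.051 × 0.976 = 0.04978
  21: 1 × 0.057 × 0.973 = 0.05546
  22: 1 × 0.079 × 0.958 = 0.07568
  23: 1 × 0.076 × 0.951 = 0.07228
  24: 1 × 0.091 × 0.934 = 0.08499
  25: 1 × 0.099 × 0.920 = 0.09108
  26: 1 × 0.096 × 0.912 = 0.08755
  27: 1 × 0.096 × 0.909 = 0.08726
  28: 1 × 0.096 × 0.900 = 0.08640
Sum = 0.77532
NRR = 0.48544 × 0.77532 = 0.37637

0.376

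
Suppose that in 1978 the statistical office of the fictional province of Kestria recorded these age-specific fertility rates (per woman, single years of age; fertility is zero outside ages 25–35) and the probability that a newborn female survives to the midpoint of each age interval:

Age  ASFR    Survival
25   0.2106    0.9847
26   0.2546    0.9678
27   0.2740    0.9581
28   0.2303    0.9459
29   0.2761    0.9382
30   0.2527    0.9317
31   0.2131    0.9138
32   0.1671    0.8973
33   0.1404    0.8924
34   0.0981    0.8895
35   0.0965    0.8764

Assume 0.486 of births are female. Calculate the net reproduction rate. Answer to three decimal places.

1.006

Proportion female at birth = 0.486.
Survival-weighted fertility by age (1·fₓ·Sₓ):
  25: 1 × 0.2106 × 0.9847 = 0.20738
  26: 1 × 0.2546 × 0.9678 = 0.24640
  27: 1 × 0.2740 × 0.9581 = 0.26252
  28: 1 × 0.2303 × 0.9459 = 0.21784
  29: 1 × 0.2761 × 0.9382 = 0.25904
  30: 1 × 0.2527 × 0.9317 = 0.23544
  31: 1 × 0.2131 × 0.9138 = 0.19473
  32: 1 × 0.1671 × 0.8973 = 0.14994
  33: 1 × 0.1404 × 0.8924 = 0.12529
  34: 1 × 0.0981 × 0.8895 = 0.08726
  35: 1 × 0.0965 × 0.8764 = 0.08457
Sum = 2.07041
NRR = 0.486 × 2.07041 = 1.00622
An NRR exceeding 1 indicates intrinsic growth under these rates.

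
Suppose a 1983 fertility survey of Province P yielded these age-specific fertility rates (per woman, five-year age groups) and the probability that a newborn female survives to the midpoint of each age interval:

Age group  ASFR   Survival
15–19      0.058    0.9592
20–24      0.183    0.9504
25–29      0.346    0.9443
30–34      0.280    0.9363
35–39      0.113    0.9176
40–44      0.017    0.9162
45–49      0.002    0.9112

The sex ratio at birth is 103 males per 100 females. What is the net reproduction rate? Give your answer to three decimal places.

2.314

Proportion female at birth = 100 / (100 + 103) = 0.49261.
Per-age-group product (5 × ASFR × survival probability):
  15–19: 5 × 0.058 × 0.9592 = 0.27817
  20–24: 5 × 0.183 × 0.9504 = 0.86962
  25–29: 5 × 0.346 × 0.9443 = 1.63364
  30–34: 5 × 0.280 × 0.9363 = 1.31082
  35–39: 5 × 0.113 × 0.9176 = 0.51844
  40–44: 5 × 0.017 × 0.9162 = 0.07788
  45–49: 5 × 0.002 × 0.9112 = 0.00911
Sum = 4.69768
NRR = 0.49261 × 4.69768 = 2.31412
NRR > 1, so each generation more than replaces itself.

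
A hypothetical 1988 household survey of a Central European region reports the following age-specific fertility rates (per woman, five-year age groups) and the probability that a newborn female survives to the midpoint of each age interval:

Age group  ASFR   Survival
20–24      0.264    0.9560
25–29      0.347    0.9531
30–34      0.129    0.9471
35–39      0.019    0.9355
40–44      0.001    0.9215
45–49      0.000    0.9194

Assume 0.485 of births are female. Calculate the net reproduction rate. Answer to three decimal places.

1.756

Proportion female at birth = 0.485.
Weighting each age-specific rate by interval width and survival:
  20–24: 5 × 0.264 × 0.9560 = 1.26192
  25–29: 5 × 0.347 × 0.9531 = 1.65363
  30–34: 5 × 0.129 × 0.9471 = 0.61088
  35–39: 5 × 0.019 × 0.9355 = 0.08887
  40–44: 5 × 0.001 × 0.9215 = 0.00461
  45–49: 5 × 0.000 × 0.9194 = 0.00000
Sum = 3.61991
NRR = 0.485 × 3.61991 = 1.75566
NRR > 1, so each generation more than replaces itself.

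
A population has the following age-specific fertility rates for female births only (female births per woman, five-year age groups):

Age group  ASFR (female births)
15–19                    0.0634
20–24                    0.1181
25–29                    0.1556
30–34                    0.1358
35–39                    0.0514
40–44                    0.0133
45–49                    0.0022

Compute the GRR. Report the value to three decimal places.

2.699

Sum of female ASFRs = 0.0634 + 0.1181 + 0.1556 + 0.1358 + 0.0514 + 0.0133 + 0.0022 = 0.5398
GRR = 5 × 0.5398 = 2.699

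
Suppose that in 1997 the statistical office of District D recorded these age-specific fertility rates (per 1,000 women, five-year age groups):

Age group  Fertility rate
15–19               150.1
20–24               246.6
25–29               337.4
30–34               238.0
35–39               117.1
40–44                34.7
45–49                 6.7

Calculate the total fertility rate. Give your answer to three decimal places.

Sum of ASFRs = 150.1 + 246.6 + 337.4 + 238.0 + 117.1 + 34.7 + 6.7 = 1130.6
TFR = 5 × 1130.6 / 1000 = 5.653

5.653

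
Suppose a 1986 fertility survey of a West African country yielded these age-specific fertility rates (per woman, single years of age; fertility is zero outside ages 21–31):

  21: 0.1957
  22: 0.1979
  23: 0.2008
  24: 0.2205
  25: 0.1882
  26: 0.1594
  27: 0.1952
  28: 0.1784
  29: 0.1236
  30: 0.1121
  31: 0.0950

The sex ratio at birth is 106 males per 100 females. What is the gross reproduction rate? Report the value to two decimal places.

Proportion female at birth = 100 / (100 + 106) = 0.48544.
Sum of ASFRs = 0.1957 + 0.1979 + 0.2008 + 0.2205 + 0.1882 + 0.1594 + 0.1952 + 0.1784 + 0.1236 + 0.1121 + 0.0950 = 1.8668
TFR = 1.8668
GRR = 0.48544 × 1.8668 = 0.90622

0.91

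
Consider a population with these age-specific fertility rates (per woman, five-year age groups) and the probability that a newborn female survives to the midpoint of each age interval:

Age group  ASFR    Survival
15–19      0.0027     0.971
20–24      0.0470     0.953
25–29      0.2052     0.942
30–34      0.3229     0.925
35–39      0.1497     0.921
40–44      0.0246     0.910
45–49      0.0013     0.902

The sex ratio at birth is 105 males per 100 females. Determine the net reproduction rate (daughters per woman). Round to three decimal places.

1.709

Proportion female at birth = 100 / (100 + 105) = 0.48780.
Weighting each age-specific rate by interval width and survival:
  15–19: 5 × 0.0027 × 0.971 = 0.01311
  20–24: 5 × 0.0470 × 0.953 = 0.22396
  25–29: 5 × 0.2052 × 0.942 = 0.96649
  30–34: 5 × 0.3229 × 0.925 = 1.49341
  35–39: 5 × 0.1497 × 0.921 = 0.68937
  40–44: 5 × 0.0246 × 0.910 = 0.11193
  45–49: 5 × 0.0013 × 0.902 = 0.00586
Sum = 3.50413
NRR = 0.48780 × 3.50413 = 1.70931
An NRR exceeding 1 indicates intrinsic growth under these rates.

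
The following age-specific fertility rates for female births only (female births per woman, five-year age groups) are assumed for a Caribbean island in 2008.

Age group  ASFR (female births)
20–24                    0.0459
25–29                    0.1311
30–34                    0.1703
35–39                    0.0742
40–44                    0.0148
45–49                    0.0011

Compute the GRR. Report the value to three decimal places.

2.187

Sum of female ASFRs = 0.0459 + 0.1311 + 0.1703 + 0.0742 + 0.0148 + 0.0011 = 0.4374
GRR = 5 × 0.4374 = 2.187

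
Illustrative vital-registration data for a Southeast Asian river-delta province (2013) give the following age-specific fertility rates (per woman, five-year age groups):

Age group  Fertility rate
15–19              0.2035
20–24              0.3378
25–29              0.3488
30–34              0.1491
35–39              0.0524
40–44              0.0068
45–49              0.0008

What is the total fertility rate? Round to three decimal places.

5.496

Sum of ASFRs = 0.2035 + 0.3378 + 0.3488 + 0.1491 + 0.0524 + 0.0068 + 0.0008 = 1.0992
TFR = 5 × 1.0992 = 5.496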